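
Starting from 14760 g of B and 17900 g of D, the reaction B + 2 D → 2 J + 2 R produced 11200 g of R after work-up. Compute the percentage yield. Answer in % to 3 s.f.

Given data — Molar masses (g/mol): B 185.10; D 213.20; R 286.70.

n(B) = 14760 / 185.10 = 79.74 mol
n(D) = 17900 / 213.20 = 83.96 mol
n/ν → B: 79.74, D: 41.98; D is limiting.
theoretical n(R) = (2/2) × 83.96 = 83.96 mol → 24070 g
% yield = 11200 / 24070 × 100 = 46.53 %

46.5 %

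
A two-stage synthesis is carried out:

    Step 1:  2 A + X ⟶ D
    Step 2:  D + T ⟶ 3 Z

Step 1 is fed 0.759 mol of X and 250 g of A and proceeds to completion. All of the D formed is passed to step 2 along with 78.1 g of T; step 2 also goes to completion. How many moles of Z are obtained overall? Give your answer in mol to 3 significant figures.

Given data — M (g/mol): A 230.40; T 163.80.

1.43 mol

Step 1:
n(X) = 0.7590 mol
n(A) = 250.0 / 230.40 = 1.085 mol
n/ν → X: 0.7590, A: 0.5425; A is limiting.
n(D) produced = (1/2) × 1.085 = 0.5425 mol
Step 2:
n(D) available = 0.5425 mol
n(T) = 78.10 / 163.80 = 0.4768 mol
n/ν → D: 0.5425, T: 0.4768; T is limiting.
n(Z) = (3/1) × 0.4768 = 1.430 mol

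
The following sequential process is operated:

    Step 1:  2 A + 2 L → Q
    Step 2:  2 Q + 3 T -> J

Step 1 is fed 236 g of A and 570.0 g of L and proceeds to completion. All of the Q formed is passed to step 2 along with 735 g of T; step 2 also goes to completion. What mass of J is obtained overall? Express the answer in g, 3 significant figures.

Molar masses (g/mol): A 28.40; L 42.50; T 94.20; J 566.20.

1180 g

Step 1:
n(A) = 236.0 / 28.40 = 8.310 mol
n(L) = 570.0 / 42.50 = 13.41 mol
n/ν for A = 8.310/2 = 4.155
n/ν for L = 13.41/2 = 6.705
Smallest n/ν is A → limiting reagent.
n(Q) produced = (1/2) × 8.310 = 4.155 mol
Step 2:
n(Q) available = 4.155 mol
n(T) = 735.0 / 94.20 = 7.803 mol
n/ν for Q = 4.155/2 = 2.078
n/ν for T = 7.803/3 = 2.601
Smallest n/ν is Q → limiting reagent.
n(J) = (1/2) × 4.155 = 2.078 mol
mass = 2.078 × 566.20 = 1177 g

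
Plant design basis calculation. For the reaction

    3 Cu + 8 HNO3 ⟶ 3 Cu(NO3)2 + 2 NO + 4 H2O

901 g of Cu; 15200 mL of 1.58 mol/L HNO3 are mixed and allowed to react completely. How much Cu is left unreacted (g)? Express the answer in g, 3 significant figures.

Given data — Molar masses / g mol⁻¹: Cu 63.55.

n(Cu) = 901.0 / 63.55 = 14.18 mol
n(HNO3) = 1.58 × 15200/1000 = 24.02 mol
n/ν for Cu = 14.18/3 = 4.727
n/ν for HNO3 = 24.02/8 = 3.003
Smallest n/ν is HNO3 → limiting reagent.
Cu consumed = (3/8) × 24.02 = 9.008 mol
Cu remaining = 14.18 − 9.008 = 5.172 mol
mass = 5.172 × 63.55 = 328.7 g

329 g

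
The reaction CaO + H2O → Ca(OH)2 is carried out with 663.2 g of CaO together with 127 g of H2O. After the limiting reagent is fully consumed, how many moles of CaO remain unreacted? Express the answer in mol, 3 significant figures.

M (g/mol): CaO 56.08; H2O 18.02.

n(CaO) = 663.2 / 56.08 = 11.83 mol
n(H2O) = 127.0 / 18.02 = 7.048 mol
n/ν for CaO = 11.83/1 = 11.83
n/ν for H2O = 7.048/1 = 7.048
Smallest n/ν is H2O → limiting reagent.
CaO consumed = (1/1) × 7.048 = 7.048 mol
CaO remaining = 11.83 − 7.048 = 4.782 mol

4.78 mol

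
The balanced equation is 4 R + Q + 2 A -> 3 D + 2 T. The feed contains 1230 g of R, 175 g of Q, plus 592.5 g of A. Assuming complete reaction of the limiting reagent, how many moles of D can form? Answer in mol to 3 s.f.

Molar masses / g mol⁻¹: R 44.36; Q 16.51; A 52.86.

n(R) = 1230 / 44.36 = 27.73 mol
n(Q) = 175.0 / 16.51 = 10.60 mol
n(A) = 592.5 / 52.86 = 11.21 mol
n/ν for R = 27.73/4 = 6.933
n/ν for Q = 10.60/1 = 10.60
n/ν for A = 11.21/2 = 5.605
Smallest n/ν is A → limiting reagent.
n(D) = (3/2) × 11.21 = 16.82 mol

16.8 mol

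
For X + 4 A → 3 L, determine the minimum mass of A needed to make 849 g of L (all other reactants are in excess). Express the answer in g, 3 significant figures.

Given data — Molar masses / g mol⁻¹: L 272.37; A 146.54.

n(L) = 849 / 272.37 = 3.117 mol
n(A) = (4/3) × 3.117 = 4.156 mol
mass = 4.156 × 146.54 = 609.0 g

609 g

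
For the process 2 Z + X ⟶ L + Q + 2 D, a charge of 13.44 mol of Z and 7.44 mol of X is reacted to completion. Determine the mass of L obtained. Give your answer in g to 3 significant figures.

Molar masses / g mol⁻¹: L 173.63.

1170 g

n(Z) = 13.44 mol
n(X) = 7.440 mol
n/ν → Z: 6.720, X: 7.440; Z is limiting.
n(L) = (1/2) × 13.44 = 6.720 mol
mass = 6.720 × 173.63 = 1167 g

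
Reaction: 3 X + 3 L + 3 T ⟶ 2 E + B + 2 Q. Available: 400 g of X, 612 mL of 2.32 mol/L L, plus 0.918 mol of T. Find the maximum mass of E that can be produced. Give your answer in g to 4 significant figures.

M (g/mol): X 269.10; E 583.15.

n(X) = 400.0 / 269.10 = 1.486 mol
n(L) = 2.32 × 612.0/1000 = 1.420 mol
n(T) = 0.9180 mol
n/ν → X: 0.4953, L: 0.4733, T: 0.3060; T is limiting.
n(E) = (2/3) × 0.9180 = 0.6120 mol
mass = 0.6120 × 583.15 = 356.9 g

356.9 g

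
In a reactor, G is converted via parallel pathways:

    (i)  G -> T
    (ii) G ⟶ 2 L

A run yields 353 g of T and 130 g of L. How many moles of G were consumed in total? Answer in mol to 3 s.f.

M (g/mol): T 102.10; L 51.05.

n(T) = 353 / 102.10 = 3.457 mol
n(L) = 130 / 51.05 = 2.547 mol
n(G) via (i) = (1/1)×3.457 = 3.457 mol
n(G) via (ii) = (1/2)×2.547 = 1.274 mol
total n(G) = 3.457 + 1.274 = 4.731 mol

4.73 mol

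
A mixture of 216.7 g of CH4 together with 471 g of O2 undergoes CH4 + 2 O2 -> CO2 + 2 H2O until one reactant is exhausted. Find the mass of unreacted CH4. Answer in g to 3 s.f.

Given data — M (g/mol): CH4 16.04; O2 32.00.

98.7 g

n(CH4) = 216.7 / 16.04 = 13.51 mol
n(O2) = 471.0 / 32.00 = 14.72 mol
n/ν → CH4: 13.51, O2: 7.360; O2 is limiting.
CH4 consumed = (1/2) × 14.72 = 7.360 mol
CH4 remaining = 13.51 − 7.360 = 6.150 mol
mass = 6.150 × 16.04 = 98.65 g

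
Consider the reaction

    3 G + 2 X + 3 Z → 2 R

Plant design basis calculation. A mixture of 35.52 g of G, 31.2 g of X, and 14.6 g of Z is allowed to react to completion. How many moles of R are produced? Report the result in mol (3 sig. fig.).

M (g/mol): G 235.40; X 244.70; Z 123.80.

0.0786 mol

n(G) = 35.52 / 235.40 = 0.1509 mol
n(X) = 31.20 / 244.70 = 0.1275 mol
n(Z) = 14.60 / 123.80 = 0.1179 mol
n/ν for G = 0.1509/3 = 0.05030
n/ν for X = 0.1275/2 = 0.06375
n/ν for Z = 0.1179/3 = 0.03930
Smallest n/ν is Z → limiting reagent.
n(R) = (2/3) × 0.1179 = 0.07860 mol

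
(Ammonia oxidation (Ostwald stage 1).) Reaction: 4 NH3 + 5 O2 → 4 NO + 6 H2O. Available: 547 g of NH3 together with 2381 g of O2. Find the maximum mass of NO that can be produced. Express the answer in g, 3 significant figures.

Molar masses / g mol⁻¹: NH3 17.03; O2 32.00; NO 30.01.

964 g

n(NH3) = 547.0 / 17.03 = 32.12 mol
n(O2) = 2381 / 32.00 = 74.41 mol
n/ν for NH3 = 32.12/4 = 8.030
n/ν for O2 = 74.41/5 = 14.88
Smallest n/ν is NH3 → limiting reagent.
n(NO) = (4/4) × 32.12 = 32.12 mol
mass = 32.12 × 30.01 = 963.9 g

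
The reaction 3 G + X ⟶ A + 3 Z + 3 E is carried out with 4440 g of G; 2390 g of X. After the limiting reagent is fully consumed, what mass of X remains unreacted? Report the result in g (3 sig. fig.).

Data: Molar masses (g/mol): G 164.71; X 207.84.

n(G) = 4440 / 164.71 = 26.96 mol
n(X) = 2390 / 207.84 = 11.50 mol
n/ν for G = 26.96/3 = 8.987
n/ν for X = 11.50/1 = 11.50
Smallest n/ν is G → limiting reagent.
X consumed = (1/3) × 26.96 = 8.987 mol
X remaining = 11.50 − 8.987 = 2.513 mol
mass = 2.513 × 207.84 = 522.3 g

522 g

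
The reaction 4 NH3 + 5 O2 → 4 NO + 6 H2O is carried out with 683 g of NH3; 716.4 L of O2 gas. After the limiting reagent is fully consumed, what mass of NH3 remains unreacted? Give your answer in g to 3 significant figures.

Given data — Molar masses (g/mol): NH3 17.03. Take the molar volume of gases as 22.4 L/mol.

n(NH3) = 683.0 / 17.03 = 40.11 mol
n(O2) = 716.4 / 22.4 = 31.98 mol
n/ν for NH3 = 40.11/4 = 10.03
n/ν for O2 = 31.98/5 = 6.396
Smallest n/ν is O2 → limiting reagent.
NH3 consumed = (4/5) × 31.98 = 25.58 mol
NH3 remaining = 40.11 − 25.58 = 14.53 mol
mass = 14.53 × 17.03 = 247.4 g

247 g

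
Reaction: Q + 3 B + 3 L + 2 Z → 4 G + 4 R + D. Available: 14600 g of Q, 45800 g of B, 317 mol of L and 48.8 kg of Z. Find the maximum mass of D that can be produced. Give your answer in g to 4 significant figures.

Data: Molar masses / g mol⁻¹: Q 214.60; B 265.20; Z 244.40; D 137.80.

n(Q) = 14600 / 214.60 = 68.03 mol
n(B) = 45800 / 265.20 = 172.7 mol
n(L) = 317.0 mol
n(Z) = 48.80×1000 / 244.40 = 199.7 mol
n/ν for Q = 68.03/1 = 68.03
n/ν for B = 172.7/3 = 57.57
n/ν for L = 317.0/3 = 105.7
n/ν for Z = 199.7/2 = 99.85
Smallest n/ν is B → limiting reagent.
n(D) = (1/3) × 172.7 = 57.57 mol
mass = 57.57 × 137.80 = 7933 g

7933 g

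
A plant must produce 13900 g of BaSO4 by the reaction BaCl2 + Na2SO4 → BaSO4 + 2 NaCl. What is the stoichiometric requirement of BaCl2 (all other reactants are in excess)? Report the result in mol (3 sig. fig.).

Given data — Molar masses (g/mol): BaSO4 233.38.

59.6 mol

n(BaSO4) = 13900 / 233.38 = 59.56 mol
n(BaCl2) = (1/1) × 59.56 = 59.56 mol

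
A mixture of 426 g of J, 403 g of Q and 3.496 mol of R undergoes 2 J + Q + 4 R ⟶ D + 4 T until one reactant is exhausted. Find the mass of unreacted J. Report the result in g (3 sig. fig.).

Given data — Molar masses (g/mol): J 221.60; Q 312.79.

n(J) = 426.0 / 221.60 = 1.922 mol
n(Q) = 403.0 / 312.79 = 1.288 mol
n(R) = 3.496 mol
n/ν → J: 0.9610, Q: 1.288, R: 0.8740; R is limiting.
J consumed = (2/4) × 3.496 = 1.748 mol
J remaining = 1.922 − 1.748 = 0.1740 mol
mass = 0.1740 × 221.60 = 38.56 g

38.6 g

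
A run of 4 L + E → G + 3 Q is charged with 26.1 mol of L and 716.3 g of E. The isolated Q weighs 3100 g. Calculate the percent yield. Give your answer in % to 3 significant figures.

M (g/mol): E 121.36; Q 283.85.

n(L) = 26.10 mol
n(E) = 716.3 / 121.36 = 5.902 mol
n/ν for L = 26.10/4 = 6.525
n/ν for E = 5.902/1 = 5.902
Smallest n/ν is E → limiting reagent.
theoretical n(Q) = (3/1) × 5.902 = 17.71 mol → 5027 g
% yield = 3100 / 5027 × 100 = 61.67 %

61.7 %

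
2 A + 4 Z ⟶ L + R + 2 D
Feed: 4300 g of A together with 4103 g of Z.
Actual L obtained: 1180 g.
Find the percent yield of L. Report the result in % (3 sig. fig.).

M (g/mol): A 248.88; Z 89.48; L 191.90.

71.2 %

n(A) = 4300 / 248.88 = 17.28 mol
n(Z) = 4103 / 89.48 = 45.85 mol
n/ν for A = 17.28/2 = 8.640
n/ν for Z = 45.85/4 = 11.46
Smallest n/ν is A → limiting reagent.
theoretical n(L) = (1/2) × 17.28 = 8.640 mol → 1658 g
% yield = 1180 / 1658 × 100 = 71.17 %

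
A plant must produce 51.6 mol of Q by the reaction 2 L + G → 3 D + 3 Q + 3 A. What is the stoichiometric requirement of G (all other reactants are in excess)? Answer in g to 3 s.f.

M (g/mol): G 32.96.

n(Q) = 51.60 mol
n(G) = (1/3) × 51.60 = 17.20 mol
mass = 17.20 × 32.96 = 566.9 g

567 g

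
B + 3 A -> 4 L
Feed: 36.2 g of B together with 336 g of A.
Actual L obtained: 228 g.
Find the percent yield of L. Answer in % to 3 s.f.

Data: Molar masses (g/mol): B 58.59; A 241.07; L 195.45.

n(B) = 36.20 / 58.59 = 0.6179 mol
n(A) = 336.0 / 241.07 = 1.394 mol
n/ν for B = 0.6179/1 = 0.6179
n/ν for A = 1.394/3 = 0.4647
Smallest n/ν is A → limiting reagent.
theoretical n(L) = (4/3) × 1.394 = 1.859 mol → 363.3 g
% yield = 228 / 363.3 × 100 = 62.76 %

62.8 %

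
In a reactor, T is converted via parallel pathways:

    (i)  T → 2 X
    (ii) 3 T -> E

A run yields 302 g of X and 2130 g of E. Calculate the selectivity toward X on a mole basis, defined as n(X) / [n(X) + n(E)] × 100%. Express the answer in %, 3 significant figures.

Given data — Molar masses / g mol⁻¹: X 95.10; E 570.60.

46.0 %

n(X) = 302 / 95.10 = 3.176 mol
n(E) = 2130 / 570.60 = 3.733 mol
selectivity = 3.176/(3.176+3.733) × 100 = 45.97 %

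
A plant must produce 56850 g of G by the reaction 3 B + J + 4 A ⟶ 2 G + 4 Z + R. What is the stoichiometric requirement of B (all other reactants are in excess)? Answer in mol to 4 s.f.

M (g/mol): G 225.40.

n(G) = 56850 / 225.40 = 252.2 mol
n(B) = (3/2) × 252.2 = 378.3 mol

378.3 mol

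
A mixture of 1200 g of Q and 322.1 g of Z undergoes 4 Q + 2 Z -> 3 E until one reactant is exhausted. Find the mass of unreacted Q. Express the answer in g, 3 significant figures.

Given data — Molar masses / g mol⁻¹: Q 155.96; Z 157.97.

n(Q) = 1200 / 155.96 = 7.694 mol
n(Z) = 322.1 / 157.97 = 2.039 mol
n/ν for Q = 7.694/4 = 1.924
n/ν for Z = 2.039/2 = 1.020
Smallest n/ν is Z → limiting reagent.
Q consumed = (4/2) × 2.039 = 4.078 mol
Q remaining = 7.694 − 4.078 = 3.616 mol
mass = 3.616 × 155.96 = 564.0 g

564 g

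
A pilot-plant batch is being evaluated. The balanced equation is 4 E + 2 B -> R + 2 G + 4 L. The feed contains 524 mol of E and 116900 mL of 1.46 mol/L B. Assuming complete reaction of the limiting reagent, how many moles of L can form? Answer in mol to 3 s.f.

n(E) = 524.0 mol
n(B) = 1.46 × 116900/1000 = 170.7 mol
n/ν for E = 524.0/4 = 131.0
n/ν for B = 170.7/2 = 85.35
Smallest n/ν is B → limiting reagent.
n(L) = (4/2) × 170.7 = 341.4 mol

341 mol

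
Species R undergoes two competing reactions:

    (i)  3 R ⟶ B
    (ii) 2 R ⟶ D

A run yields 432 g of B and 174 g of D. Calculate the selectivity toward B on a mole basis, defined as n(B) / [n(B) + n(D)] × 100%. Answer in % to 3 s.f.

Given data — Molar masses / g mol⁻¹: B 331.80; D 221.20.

n(B) = 432 / 331.80 = 1.302 mol
n(D) = 174 / 221.20 = 0.7866 mol
selectivity = 1.302/(1.302+0.7866) × 100 = 62.34 %

62.3 %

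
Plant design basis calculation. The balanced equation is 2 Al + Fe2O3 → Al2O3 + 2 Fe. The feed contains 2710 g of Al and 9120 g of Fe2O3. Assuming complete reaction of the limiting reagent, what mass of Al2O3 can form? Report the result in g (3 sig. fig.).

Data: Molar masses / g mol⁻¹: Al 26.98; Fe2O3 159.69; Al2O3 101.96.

n(Al) = 2710 / 26.98 = 100.4 mol
n(Fe2O3) = 9120 / 159.69 = 57.11 mol
n/ν for Al = 100.4/2 = 50.20
n/ν for Fe2O3 = 57.11/1 = 57.11
Smallest n/ν is Al → limiting reagent.
n(Al2O3) = (1/2) × 100.4 = 50.20 mol
mass = 50.20 × 101.96 = 5118 g

5120 g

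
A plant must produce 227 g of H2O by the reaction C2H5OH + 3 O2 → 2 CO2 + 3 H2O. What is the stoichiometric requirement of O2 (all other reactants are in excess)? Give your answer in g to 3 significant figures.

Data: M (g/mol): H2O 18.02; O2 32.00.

n(H2O) = 227 / 18.02 = 12.60 mol
n(O2) = (3/3) × 12.60 = 12.60 mol
mass = 12.60 × 32.00 = 403.2 g

403 g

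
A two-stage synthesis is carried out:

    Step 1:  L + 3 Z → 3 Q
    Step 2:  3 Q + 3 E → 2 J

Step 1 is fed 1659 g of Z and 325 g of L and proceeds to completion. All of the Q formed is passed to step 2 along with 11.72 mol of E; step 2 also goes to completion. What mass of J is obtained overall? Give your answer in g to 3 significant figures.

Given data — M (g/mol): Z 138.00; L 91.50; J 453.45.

3220 g

Step 1:
n(Z) = 1659 / 138.00 = 12.02 mol
n(L) = 325.0 / 91.50 = 3.552 mol
n/ν for Z = 12.02/3 = 4.007
n/ν for L = 3.552/1 = 3.552
Smallest n/ν is L → limiting reagent.
n(Q) produced = (3/1) × 3.552 = 10.66 mol
Step 2:
n(Q) available = 10.66 mol
n(E) = 11.72 mol
n/ν for Q = 10.66/3 = 3.553
n/ν for E = 11.72/3 = 3.907
Smallest n/ν is Q → limiting reagent.
n(J) = (2/3) × 10.66 = 7.107 mol
mass = 7.107 × 453.45 = 3223 g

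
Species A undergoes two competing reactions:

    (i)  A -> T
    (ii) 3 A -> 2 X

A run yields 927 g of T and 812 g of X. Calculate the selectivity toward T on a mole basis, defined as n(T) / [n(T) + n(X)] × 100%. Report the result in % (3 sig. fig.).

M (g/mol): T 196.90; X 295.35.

n(T) = 927 / 196.90 = 4.708 mol
n(X) = 812 / 295.35 = 2.749 mol
selectivity = 4.708/(4.708+2.749) × 100 = 63.14 %

63.1 %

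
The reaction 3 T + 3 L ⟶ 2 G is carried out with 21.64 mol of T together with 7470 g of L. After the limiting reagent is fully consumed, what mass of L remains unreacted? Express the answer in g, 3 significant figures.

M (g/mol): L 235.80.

2370 g

n(T) = 21.64 mol
n(L) = 7470 / 235.80 = 31.68 mol
n/ν for T = 21.64/3 = 7.213
n/ν for L = 31.68/3 = 10.56
Smallest n/ν is T → limiting reagent.
L consumed = (3/3) × 21.64 = 21.64 mol
L remaining = 31.68 − 21.64 = 10.04 mol
mass = 10.04 × 235.80 = 2367 g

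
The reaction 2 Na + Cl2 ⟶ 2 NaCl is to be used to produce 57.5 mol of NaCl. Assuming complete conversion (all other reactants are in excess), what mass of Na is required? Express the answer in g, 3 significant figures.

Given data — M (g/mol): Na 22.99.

1320 g

n(NaCl) = 57.50 mol
n(Na) = (2/2) × 57.50 = 57.50 mol
mass = 57.50 × 22.99 = 1322 g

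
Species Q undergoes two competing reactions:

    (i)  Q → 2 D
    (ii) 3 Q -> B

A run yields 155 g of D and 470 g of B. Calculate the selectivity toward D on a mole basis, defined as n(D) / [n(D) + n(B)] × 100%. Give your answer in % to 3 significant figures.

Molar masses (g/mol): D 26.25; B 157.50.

66.4 %

n(D) = 155 / 26.25 = 5.905 mol
n(B) = 470 / 157.50 = 2.984 mol
selectivity = 5.905/(5.905+2.984) × 100 = 66.43 %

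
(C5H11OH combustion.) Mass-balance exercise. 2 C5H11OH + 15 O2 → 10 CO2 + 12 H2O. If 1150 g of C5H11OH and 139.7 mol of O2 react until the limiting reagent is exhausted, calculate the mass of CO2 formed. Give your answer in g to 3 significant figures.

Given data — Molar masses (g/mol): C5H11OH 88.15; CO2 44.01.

2870 g

n(C5H11OH) = 1150 / 88.15 = 13.05 mol
n(O2) = 139.7 mol
n/ν for C5H11OH = 13.05/2 = 6.525
n/ν for O2 = 139.7/15 = 9.313
Smallest n/ν is C5H11OH → limiting reagent.
n(CO2) = (10/2) × 13.05 = 65.25 mol
mass = 65.25 × 44.01 = 2872 g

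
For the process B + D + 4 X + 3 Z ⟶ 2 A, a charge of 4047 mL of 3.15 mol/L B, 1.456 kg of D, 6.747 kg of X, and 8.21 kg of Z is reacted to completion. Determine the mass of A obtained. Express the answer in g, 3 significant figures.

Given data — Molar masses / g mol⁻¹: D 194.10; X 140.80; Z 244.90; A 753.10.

n(B) = 3.15 × 4047/1000 = 12.75 mol
n(D) = 1.456×1000 / 194.10 = 7.501 mol
n(X) = 6.747×1000 / 140.80 = 47.92 mol
n(Z) = 8.210×1000 / 244.90 = 33.52 mol
n/ν for B = 12.75/1 = 12.75
n/ν for D = 7.501/1 = 7.501
n/ν for X = 47.92/4 = 11.98
n/ν for Z = 33.52/3 = 11.17
Smallest n/ν is D → limiting reagent.
n(A) = (2/1) × 7.501 = 15.00 mol
mass = 15.00 × 753.10 = 11300 g

11300 g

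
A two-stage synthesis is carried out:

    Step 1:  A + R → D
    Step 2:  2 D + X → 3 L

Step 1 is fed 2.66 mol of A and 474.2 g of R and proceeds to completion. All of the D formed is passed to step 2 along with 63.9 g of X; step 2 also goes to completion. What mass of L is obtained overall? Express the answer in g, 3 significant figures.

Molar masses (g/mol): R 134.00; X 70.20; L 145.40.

397 g

Step 1:
n(A) = 2.660 mol
n(R) = 474.2 / 134.00 = 3.539 mol
n/ν → A: 2.660, R: 3.539; A is limiting.
n(D) produced = (1/1) × 2.660 = 2.660 mol
Step 2:
n(D) available = 2.660 mol
n(X) = 63.90 / 70.20 = 0.9103 mol
n/ν → D: 1.330, X: 0.9103; X is limiting.
n(L) = (3/1) × 0.9103 = 2.731 mol
mass = 2.731 × 145.40 = 397.1 g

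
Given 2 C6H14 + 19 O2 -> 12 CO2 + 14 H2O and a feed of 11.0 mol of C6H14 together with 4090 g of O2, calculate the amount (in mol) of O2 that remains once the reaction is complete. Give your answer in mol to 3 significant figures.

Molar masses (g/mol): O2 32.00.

23.3 mol

n(C6H14) = 11.00 mol
n(O2) = 4090 / 32.00 = 127.8 mol
n/ν for C6H14 = 11.00/2 = 5.500
n/ν for O2 = 127.8/19 = 6.726
Smallest n/ν is C6H14 → limiting reagent.
O2 consumed = (19/2) × 11.00 = 104.5 mol
O2 remaining = 127.8 − 104.5 = 23.30 mol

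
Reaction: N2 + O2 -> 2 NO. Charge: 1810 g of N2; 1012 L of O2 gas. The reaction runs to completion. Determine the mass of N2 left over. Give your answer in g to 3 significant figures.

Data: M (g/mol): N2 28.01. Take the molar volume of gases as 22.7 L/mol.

561 g

n(N2) = 1810 / 28.01 = 64.62 mol
n(O2) = 1012 / 22.7 = 44.58 mol
n/ν → N2: 64.62, O2: 44.58; O2 is limiting.
N2 consumed = (1/1) × 44.58 = 44.58 mol
N2 remaining = 64.62 − 44.58 = 20.04 mol
mass = 20.04 × 28.01 = 561.3 g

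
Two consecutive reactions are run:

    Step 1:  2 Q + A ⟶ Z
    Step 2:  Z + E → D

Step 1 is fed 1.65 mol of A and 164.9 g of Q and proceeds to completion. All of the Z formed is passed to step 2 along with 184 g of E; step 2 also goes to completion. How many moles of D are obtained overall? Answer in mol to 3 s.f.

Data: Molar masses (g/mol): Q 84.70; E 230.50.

Step 1:
n(A) = 1.650 mol
n(Q) = 164.9 / 84.70 = 1.947 mol
n/ν for A = 1.650/1 = 1.650
n/ν for Q = 1.947/2 = 0.9735
Smallest n/ν is Q → limiting reagent.
n(Z) produced = (1/2) × 1.947 = 0.9735 mol
Step 2:
n(Z) available = 0.9735 mol
n(E) = 184.0 / 230.50 = 0.7983 mol
n/ν for Z = 0.9735/1 = 0.9735
n/ν for E = 0.7983/1 = 0.7983
Smallest n/ν is E → limiting reagent.
n(D) = (1/1) × 0.7983 = 0.7983 mol

0.798 mol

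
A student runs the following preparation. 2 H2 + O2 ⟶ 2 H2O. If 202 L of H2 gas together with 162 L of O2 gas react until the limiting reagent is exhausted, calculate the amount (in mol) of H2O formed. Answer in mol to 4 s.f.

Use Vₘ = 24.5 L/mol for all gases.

8.245 mol

n(H2) = 202.0 / 24.5 = 8.245 mol
n(O2) = 162.0 / 24.5 = 6.612 mol
n/ν → H2: 4.123, O2: 6.612; H2 is limiting.
n(H2O) = (2/2) × 8.245 = 8.245 mol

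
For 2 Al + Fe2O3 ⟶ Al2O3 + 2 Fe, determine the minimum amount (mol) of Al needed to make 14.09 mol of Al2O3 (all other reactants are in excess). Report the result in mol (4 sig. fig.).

n(Al2O3) = 14.09 mol
n(Al) = (2/1) × 14.09 = 28.18 mol

28.18 mol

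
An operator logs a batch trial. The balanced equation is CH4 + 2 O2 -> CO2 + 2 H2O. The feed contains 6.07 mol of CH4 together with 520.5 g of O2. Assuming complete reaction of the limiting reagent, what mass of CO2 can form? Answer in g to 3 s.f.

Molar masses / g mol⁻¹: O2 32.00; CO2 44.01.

n(CH4) = 6.070 mol
n(O2) = 520.5 / 32.00 = 16.27 mol
n/ν → CH4: 6.070, O2: 8.135; CH4 is limiting.
n(CO2) = (1/1) × 6.070 = 6.070 mol
mass = 6.070 × 44.01 = 267.1 g

267 g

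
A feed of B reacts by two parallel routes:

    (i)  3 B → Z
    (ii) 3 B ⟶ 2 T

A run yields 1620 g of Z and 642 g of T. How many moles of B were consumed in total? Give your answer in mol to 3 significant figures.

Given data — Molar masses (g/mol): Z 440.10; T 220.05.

15.4 mol

n(Z) = 1620 / 440.10 = 3.681 mol
n(T) = 642 / 220.05 = 2.918 mol
n(B) via (i) = (3/1)×3.681 = 11.04 mol
n(B) via (ii) = (3/2)×2.918 = 4.377 mol
total n(B) = 11.04 + 4.377 = 15.42 mol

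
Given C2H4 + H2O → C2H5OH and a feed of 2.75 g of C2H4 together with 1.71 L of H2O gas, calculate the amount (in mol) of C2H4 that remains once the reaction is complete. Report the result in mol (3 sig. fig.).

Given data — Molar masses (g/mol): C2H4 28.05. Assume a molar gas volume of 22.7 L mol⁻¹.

0.0227 mol

n(C2H4) = 2.750 / 28.05 = 0.09804 mol
n(H2O) = 1.710 / 22.7 = 0.07533 mol
n/ν for C2H4 = 0.09804/1 = 0.09804
n/ν for H2O = 0.07533/1 = 0.07533
Smallest n/ν is H2O → limiting reagent.
C2H4 consumed = (1/1) × 0.07533 = 0.07533 mol
C2H4 remaining = 0.09804 − 0.07533 = 0.02271 mol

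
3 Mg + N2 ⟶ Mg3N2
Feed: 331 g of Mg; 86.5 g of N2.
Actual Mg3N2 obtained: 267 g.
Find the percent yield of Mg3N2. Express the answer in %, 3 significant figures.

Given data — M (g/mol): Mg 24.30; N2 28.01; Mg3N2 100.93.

85.7 %

n(Mg) = 331.0 / 24.30 = 13.62 mol
n(N2) = 86.50 / 28.01 = 3.088 mol
n/ν for Mg = 13.62/3 = 4.540
n/ν for N2 = 3.088/1 = 3.088
Smallest n/ν is N2 → limiting reagent.
theoretical n(Mg3N2) = (1/1) × 3.088 = 3.088 mol → 311.7 g
% yield = 267 / 311.7 × 100 = 85.66 %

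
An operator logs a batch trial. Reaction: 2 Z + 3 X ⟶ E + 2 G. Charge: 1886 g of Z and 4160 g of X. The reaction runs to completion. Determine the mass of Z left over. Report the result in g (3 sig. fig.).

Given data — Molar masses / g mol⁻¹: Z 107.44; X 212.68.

n(Z) = 1886 / 107.44 = 17.55 mol
n(X) = 4160 / 212.68 = 19.56 mol
n/ν for Z = 17.55/2 = 8.775
n/ν for X = 19.56/3 = 6.520
Smallest n/ν is X → limiting reagent.
Z consumed = (2/3) × 19.56 = 13.04 mol
Z remaining = 17.55 − 13.04 = 4.510 mol
mass = 4.510 × 107.44 = 484.6 g

485 g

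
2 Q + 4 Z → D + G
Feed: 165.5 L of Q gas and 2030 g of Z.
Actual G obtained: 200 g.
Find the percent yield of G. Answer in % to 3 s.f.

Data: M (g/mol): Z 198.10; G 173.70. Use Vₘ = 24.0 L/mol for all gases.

n(Q) = 165.5 / 24.0 = 6.896 mol
n(Z) = 2030 / 198.10 = 10.25 mol
n/ν for Q = 6.896/2 = 3.448
n/ν for Z = 10.25/4 = 2.563
Smallest n/ν is Z → limiting reagent.
theoretical n(G) = (1/4) × 10.25 = 2.563 mol → 445.2 g
% yield = 200 / 445.2 × 100 = 44.92 %

44.9 %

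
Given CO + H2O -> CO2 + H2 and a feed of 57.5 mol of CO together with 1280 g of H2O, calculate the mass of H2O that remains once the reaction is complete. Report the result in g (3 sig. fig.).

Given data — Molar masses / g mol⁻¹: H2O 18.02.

244 g

n(CO) = 57.50 mol
n(H2O) = 1280 / 18.02 = 71.03 mol
n/ν for CO = 57.50/1 = 57.50
n/ν for H2O = 71.03/1 = 71.03
Smallest n/ν is CO → limiting reagent.
H2O consumed = (1/1) × 57.50 = 57.50 mol
H2O remaining = 71.03 − 57.50 = 13.53 mol
mass = 13.53 × 18.02 = 243.8 g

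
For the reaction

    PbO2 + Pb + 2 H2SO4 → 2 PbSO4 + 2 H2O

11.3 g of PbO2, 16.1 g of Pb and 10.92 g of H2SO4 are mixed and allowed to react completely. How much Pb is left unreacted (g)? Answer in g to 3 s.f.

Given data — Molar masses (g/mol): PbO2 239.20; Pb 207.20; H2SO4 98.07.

n(PbO2) = 11.30 / 239.20 = 0.04724 mol
n(Pb) = 16.10 / 207.20 = 0.07770 mol
n(H2SO4) = 10.92 / 98.07 = 0.1113 mol
n/ν for PbO2 = 0.04724/1 = 0.04724
n/ν for Pb = 0.07770/1 = 0.07770
n/ν for H2SO4 = 0.1113/2 = 0.05565
Smallest n/ν is PbO2 → limiting reagent.
Pb consumed = (1/1) × 0.04724 = 0.04724 mol
Pb remaining = 0.07770 − 0.04724 = 0.03046 mol
mass = 0.03046 × 207.20 = 6.311 g

6.31 g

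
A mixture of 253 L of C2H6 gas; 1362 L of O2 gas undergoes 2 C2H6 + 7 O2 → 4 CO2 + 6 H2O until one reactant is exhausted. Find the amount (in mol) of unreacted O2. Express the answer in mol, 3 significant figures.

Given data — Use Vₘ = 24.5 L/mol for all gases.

19.4 mol

n(C2H6) = 253.0 / 24.5 = 10.33 mol
n(O2) = 1362 / 24.5 = 55.59 mol
n/ν for C2H6 = 10.33/2 = 5.165
n/ν for O2 = 55.59/7 = 7.941
Smallest n/ν is C2H6 → limiting reagent.
O2 consumed = (7/2) × 10.33 = 36.16 mol
O2 remaining = 55.59 − 36.16 = 19.43 mol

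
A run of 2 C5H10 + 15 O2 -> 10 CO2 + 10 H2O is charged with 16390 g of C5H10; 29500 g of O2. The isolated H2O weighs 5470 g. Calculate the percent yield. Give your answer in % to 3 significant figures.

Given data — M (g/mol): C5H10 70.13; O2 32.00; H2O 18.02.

49.4 %

n(C5H10) = 16390 / 70.13 = 233.7 mol
n(O2) = 29500 / 32.00 = 921.9 mol
n/ν for C5H10 = 233.7/2 = 116.9
n/ν for O2 = 921.9/15 = 61.46
Smallest n/ν is O2 → limiting reagent.
theoretical n(H2O) = (10/15) × 921.9 = 614.6 mol → 11080 g
% yield = 5470 / 11080 × 100 = 49.37 %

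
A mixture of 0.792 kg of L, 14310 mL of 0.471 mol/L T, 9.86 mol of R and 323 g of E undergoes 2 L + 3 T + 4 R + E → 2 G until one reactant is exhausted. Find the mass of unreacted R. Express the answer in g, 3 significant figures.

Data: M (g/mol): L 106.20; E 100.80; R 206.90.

181 g

n(L) = 0.7920×1000 / 106.20 = 7.458 mol
n(T) = 0.471 × 14310/1000 = 6.740 mol
n(R) = 9.860 mol
n(E) = 323.0 / 100.80 = 3.204 mol
n/ν for L = 7.458/2 = 3.729
n/ν for T = 6.740/3 = 2.247
n/ν for R = 9.860/4 = 2.465
n/ν for E = 3.204/1 = 3.204
Smallest n/ν is T → limiting reagent.
R consumed = (4/3) × 6.740 = 8.987 mol
R remaining = 9.860 − 8.987 = 0.8730 mol
mass = 0.8730 × 206.90 = 180.6 g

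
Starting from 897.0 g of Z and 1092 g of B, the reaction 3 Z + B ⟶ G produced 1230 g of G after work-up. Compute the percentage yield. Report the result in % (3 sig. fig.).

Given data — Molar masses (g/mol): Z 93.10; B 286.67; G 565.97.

67.7 %

n(Z) = 897.0 / 93.10 = 9.635 mol
n(B) = 1092 / 286.67 = 3.809 mol
n/ν for Z = 9.635/3 = 3.212
n/ν for B = 3.809/1 = 3.809
Smallest n/ν is Z → limiting reagent.
theoretical n(G) = (1/3) × 9.635 = 3.212 mol → 1818 g
% yield = 1230 / 1818 × 100 = 67.66 %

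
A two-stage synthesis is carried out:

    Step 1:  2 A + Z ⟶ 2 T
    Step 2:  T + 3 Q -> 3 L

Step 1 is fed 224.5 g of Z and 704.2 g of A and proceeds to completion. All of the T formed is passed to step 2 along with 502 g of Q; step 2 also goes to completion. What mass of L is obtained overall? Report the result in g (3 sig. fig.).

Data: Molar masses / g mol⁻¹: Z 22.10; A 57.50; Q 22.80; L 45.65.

Step 1:
n(Z) = 224.5 / 22.10 = 10.16 mol
n(A) = 704.2 / 57.50 = 12.25 mol
n/ν → Z: 10.16, A: 6.125; A is limiting.
n(T) produced = (2/2) × 12.25 = 12.25 mol
Step 2:
n(T) available = 12.25 mol
n(Q) = 502.0 / 22.80 = 22.02 mol
n/ν → T: 12.25, Q: 7.340; Q is limiting.
n(L) = (3/3) × 22.02 = 22.02 mol
mass = 22.02 × 45.65 = 1005 g

1010 g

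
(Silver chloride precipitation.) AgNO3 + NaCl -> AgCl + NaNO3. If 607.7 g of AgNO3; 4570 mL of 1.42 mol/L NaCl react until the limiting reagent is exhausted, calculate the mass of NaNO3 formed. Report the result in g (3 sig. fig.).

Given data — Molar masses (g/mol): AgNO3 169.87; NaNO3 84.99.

n(AgNO3) = 607.7 / 169.87 = 3.577 mol
n(NaCl) = 1.42 × 4570/1000 = 6.489 mol
n/ν for AgNO3 = 3.577/1 = 3.577
n/ν for NaCl = 6.489/1 = 6.489
Smallest n/ν is AgNO3 → limiting reagent.
n(NaNO3) = (1/1) × 3.577 = 3.577 mol
mass = 3.577 × 84.99 = 304.0 g

304 g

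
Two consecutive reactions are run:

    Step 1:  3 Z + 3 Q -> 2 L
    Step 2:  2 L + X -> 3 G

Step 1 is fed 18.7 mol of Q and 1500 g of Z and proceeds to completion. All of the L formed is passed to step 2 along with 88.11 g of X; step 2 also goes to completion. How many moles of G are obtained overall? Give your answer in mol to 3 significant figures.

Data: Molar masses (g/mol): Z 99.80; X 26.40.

10.0 mol

Step 1:
n(Q) = 18.70 mol
n(Z) = 1500 / 99.80 = 15.03 mol
n/ν → Q: 6.233, Z: 5.010; Z is limiting.
n(L) produced = (2/3) × 15.03 = 10.02 mol
Step 2:
n(L) available = 10.02 mol
n(X) = 88.11 / 26.40 = 3.338 mol
n/ν → L: 5.010, X: 3.338; X is limiting.
n(G) = (3/1) × 3.338 = 10.01 mol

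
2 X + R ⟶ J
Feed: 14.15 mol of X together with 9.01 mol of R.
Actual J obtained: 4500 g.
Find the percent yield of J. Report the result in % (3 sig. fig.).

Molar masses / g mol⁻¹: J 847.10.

n(X) = 14.15 mol
n(R) = 9.010 mol
n/ν → X: 7.075, R: 9.010; X is limiting.
theoretical n(J) = (1/2) × 14.15 = 7.075 mol → 5993 g
% yield = 4500 / 5993 × 100 = 75.09 %

75.1 %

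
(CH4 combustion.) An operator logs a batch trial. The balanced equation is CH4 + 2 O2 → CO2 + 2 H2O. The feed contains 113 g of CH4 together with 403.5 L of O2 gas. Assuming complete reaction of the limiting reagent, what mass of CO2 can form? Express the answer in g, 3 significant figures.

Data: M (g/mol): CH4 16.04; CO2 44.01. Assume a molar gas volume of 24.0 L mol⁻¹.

310 g

n(CH4) = 113.0 / 16.04 = 7.045 mol
n(O2) = 403.5 / 24.0 = 16.81 mol
n/ν → CH4: 7.045, O2: 8.405; CH4 is limiting.
n(CO2) = (1/1) × 7.045 = 7.045 mol
mass = 7.045 × 44.01 = 310.1 g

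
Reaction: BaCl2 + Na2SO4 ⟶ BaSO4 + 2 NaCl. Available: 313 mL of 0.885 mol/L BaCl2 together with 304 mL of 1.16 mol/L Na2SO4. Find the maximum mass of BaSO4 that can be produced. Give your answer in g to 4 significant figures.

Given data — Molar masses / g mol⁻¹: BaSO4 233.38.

n(BaCl2) = 0.885 × 313.0/1000 = 0.2770 mol
n(Na2SO4) = 1.16 × 304.0/1000 = 0.3526 mol
n/ν for BaCl2 = 0.2770/1 = 0.2770
n/ν for Na2SO4 = 0.3526/1 = 0.3526
Smallest n/ν is BaCl2 → limiting reagent.
n(BaSO4) = (1/1) × 0.2770 = 0.2770 mol
mass = 0.2770 × 233.38 = 64.65 g

64.65 g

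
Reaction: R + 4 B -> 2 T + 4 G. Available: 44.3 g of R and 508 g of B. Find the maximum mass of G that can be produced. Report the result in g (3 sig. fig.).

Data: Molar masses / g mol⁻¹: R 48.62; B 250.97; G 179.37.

363 g

n(R) = 44.30 / 48.62 = 0.9111 mol
n(B) = 508.0 / 250.97 = 2.024 mol
n/ν → R: 0.9111, B: 0.5060; B is limiting.
n(G) = (4/4) × 2.024 = 2.024 mol
mass = 2.024 × 179.37 = 363.0 g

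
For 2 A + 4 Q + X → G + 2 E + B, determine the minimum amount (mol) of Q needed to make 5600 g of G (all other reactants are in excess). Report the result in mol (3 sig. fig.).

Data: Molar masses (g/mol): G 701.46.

n(G) = 5600 / 701.46 = 7.983 mol
n(Q) = (4/1) × 7.983 = 31.93 mol

31.9 mol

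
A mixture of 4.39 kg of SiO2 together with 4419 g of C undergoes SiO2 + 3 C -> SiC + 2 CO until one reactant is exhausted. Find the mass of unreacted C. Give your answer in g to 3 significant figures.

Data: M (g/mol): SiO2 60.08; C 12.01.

1790 g

n(SiO2) = 4.390×1000 / 60.08 = 73.07 mol
n(C) = 4419 / 12.01 = 367.9 mol
n/ν → SiO2: 73.07, C: 122.6; SiO2 is limiting.
C consumed = (3/1) × 73.07 = 219.2 mol
C remaining = 367.9 − 219.2 = 148.7 mol
mass = 148.7 × 12.01 = 1786 g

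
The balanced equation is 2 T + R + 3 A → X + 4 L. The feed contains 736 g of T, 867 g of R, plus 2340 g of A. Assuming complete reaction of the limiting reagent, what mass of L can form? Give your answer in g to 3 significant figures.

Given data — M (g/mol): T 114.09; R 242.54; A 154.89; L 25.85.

334 g

n(T) = 736.0 / 114.09 = 6.451 mol
n(R) = 867.0 / 242.54 = 3.575 mol
n(A) = 2340 / 154.89 = 15.11 mol
n/ν for T = 6.451/2 = 3.226
n/ν for R = 3.575/1 = 3.575
n/ν for A = 15.11/3 = 5.037
Smallest n/ν is T → limiting reagent.
n(L) = (4/2) × 6.451 = 12.90 mol
mass = 12.90 × 25.85 = 333.5 g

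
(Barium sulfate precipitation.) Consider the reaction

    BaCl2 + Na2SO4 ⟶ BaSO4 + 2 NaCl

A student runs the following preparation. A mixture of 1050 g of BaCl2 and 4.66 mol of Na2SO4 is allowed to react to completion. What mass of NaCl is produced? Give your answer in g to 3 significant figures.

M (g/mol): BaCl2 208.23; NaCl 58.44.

n(BaCl2) = 1050 / 208.23 = 5.043 mol
n(Na2SO4) = 4.660 mol
n/ν for BaCl2 = 5.043/1 = 5.043
n/ν for Na2SO4 = 4.660/1 = 4.660
Smallest n/ν is Na2SO4 → limiting reagent.
n(NaCl) = (2/1) × 4.660 = 9.320 mol
mass = 9.320 × 58.44 = 544.7 g

545 g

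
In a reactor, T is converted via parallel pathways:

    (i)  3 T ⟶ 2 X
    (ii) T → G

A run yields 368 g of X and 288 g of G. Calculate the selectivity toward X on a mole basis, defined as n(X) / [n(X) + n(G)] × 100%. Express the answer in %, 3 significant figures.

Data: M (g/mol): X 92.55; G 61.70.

n(X) = 368 / 92.55 = 3.976 mol
n(G) = 288 / 61.70 = 4.668 mol
selectivity = 3.976/(3.976+4.668) × 100 = 46.00 %

46.0 %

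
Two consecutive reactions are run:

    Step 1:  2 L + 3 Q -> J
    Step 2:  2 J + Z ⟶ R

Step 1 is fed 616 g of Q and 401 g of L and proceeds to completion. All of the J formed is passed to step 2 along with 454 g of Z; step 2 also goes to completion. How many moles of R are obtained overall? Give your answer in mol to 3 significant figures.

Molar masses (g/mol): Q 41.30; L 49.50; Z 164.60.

Step 1:
n(Q) = 616.0 / 41.30 = 14.92 mol
n(L) = 401.0 / 49.50 = 8.101 mol
n/ν for Q = 14.92/3 = 4.973
n/ν for L = 8.101/2 = 4.051
Smallest n/ν is L → limiting reagent.
n(J) produced = (1/2) × 8.101 = 4.051 mol
Step 2:
n(J) available = 4.051 mol
n(Z) = 454.0 / 164.60 = 2.758 mol
n/ν for J = 4.051/2 = 2.026
n/ν for Z = 2.758/1 = 2.758
Smallest n/ν is J → limiting reagent.
n(R) = (1/2) × 4.051 = 2.026 mol

2.03 mol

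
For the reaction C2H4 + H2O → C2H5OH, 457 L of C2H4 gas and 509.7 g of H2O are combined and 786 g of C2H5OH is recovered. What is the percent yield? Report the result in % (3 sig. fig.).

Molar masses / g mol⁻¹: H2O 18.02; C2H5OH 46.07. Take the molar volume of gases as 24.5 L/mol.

n(C2H4) = 457.0 / 24.5 = 18.65 mol
n(H2O) = 509.7 / 18.02 = 28.29 mol
n/ν for C2H4 = 18.65/1 = 18.65
n/ν for H2O = 28.29/1 = 28.29
Smallest n/ν is C2H4 → limiting reagent.
theoretical n(C2H5OH) = (1/1) × 18.65 = 18.65 mol → 859.2 g
% yield = 786 / 859.2 × 100 = 91.48 %

91.5 %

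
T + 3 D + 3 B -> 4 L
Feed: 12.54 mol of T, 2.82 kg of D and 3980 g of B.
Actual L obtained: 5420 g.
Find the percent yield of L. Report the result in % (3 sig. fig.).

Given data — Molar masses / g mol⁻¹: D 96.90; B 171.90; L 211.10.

n(T) = 12.54 mol
n(D) = 2.820×1000 / 96.90 = 29.10 mol
n(B) = 3980 / 171.90 = 23.15 mol
n/ν for T = 12.54/1 = 12.54
n/ν for D = 29.10/3 = 9.700
n/ν for B = 23.15/3 = 7.717
Smallest n/ν is B → limiting reagent.
theoretical n(L) = (4/3) × 23.15 = 30.87 mol → 6517 g
% yield = 5420 / 6517 × 100 = 83.17 %

83.2 %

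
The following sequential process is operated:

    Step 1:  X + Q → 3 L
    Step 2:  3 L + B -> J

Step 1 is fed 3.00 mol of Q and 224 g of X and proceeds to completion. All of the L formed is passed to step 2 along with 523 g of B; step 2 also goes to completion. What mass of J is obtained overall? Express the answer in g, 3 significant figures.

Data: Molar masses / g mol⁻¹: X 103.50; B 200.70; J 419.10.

907 g

Step 1:
n(Q) = 3.000 mol
n(X) = 224.0 / 103.50 = 2.164 mol
n/ν for Q = 3.000/1 = 3.000
n/ν for X = 2.164/1 = 2.164
Smallest n/ν is X → limiting reagent.
n(L) produced = (3/1) × 2.164 = 6.492 mol
Step 2:
n(L) available = 6.492 mol
n(B) = 523.0 / 200.70 = 2.606 mol
n/ν for L = 6.492/3 = 2.164
n/ν for B = 2.606/1 = 2.606
Smallest n/ν is L → limiting reagent.
n(J) = (1/3) × 6.492 = 2.164 mol
mass = 2.164 × 419.10 = 906.9 g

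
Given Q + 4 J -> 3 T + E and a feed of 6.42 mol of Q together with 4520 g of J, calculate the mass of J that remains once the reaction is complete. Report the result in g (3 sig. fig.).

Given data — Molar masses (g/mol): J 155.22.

n(Q) = 6.420 mol
n(J) = 4520 / 155.22 = 29.12 mol
n/ν → Q: 6.420, J: 7.280; Q is limiting.
J consumed = (4/1) × 6.420 = 25.68 mol
J remaining = 29.12 − 25.68 = 3.440 mol
mass = 3.440 × 155.22 = 534.0 g

534 g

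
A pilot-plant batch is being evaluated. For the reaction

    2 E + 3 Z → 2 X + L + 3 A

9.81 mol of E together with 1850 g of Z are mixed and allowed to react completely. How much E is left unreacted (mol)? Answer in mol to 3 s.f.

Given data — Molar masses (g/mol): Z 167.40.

2.44 mol

n(E) = 9.810 mol
n(Z) = 1850 / 167.40 = 11.05 mol
n/ν → E: 4.905, Z: 3.683; Z is limiting.
E consumed = (2/3) × 11.05 = 7.367 mol
E remaining = 9.810 − 7.367 = 2.443 mol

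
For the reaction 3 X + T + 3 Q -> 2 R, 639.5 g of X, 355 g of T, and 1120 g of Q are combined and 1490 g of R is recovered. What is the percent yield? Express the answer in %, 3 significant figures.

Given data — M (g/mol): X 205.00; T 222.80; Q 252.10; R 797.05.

n(X) = 639.5 / 205.00 = 3.120 mol
n(T) = 355.0 / 222.80 = 1.593 mol
n(Q) = 1120 / 252.10 = 4.443 mol
n/ν → X: 1.040, T: 1.593, Q: 1.481; X is limiting.
theoretical n(R) = (2/3) × 3.120 = 2.080 mol → 1658 g
% yield = 1490 / 1658 × 100 = 89.87 %

89.9 %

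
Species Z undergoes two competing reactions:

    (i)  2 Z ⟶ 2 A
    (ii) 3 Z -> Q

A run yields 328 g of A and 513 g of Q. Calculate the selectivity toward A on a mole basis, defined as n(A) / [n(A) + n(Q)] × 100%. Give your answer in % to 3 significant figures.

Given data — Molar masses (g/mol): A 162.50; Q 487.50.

65.7 %

n(A) = 328 / 162.50 = 2.018 mol
n(Q) = 513 / 487.50 = 1.052 mol
selectivity = 2.018/(2.018+1.052) × 100 = 65.73 %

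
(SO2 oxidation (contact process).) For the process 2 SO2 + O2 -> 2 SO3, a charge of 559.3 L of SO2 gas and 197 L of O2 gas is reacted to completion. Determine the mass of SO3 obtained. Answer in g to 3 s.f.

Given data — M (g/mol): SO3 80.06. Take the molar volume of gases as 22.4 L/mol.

n(SO2) = 559.3 / 22.4 = 24.97 mol
n(O2) = 197.0 / 22.4 = 8.795 mol
n/ν → SO2: 12.49, O2: 8.795; O2 is limiting.
n(SO3) = (2/1) × 8.795 = 17.59 mol
mass = 17.59 × 80.06 = 1408 g

1410 g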